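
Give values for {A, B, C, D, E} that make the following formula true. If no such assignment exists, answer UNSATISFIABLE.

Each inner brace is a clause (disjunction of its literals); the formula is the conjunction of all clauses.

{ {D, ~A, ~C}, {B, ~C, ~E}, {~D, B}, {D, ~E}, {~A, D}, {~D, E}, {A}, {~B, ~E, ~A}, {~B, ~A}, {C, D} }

UNSATISFIABLE

The clause (A) is unit, so A = 1.
The clause (D) is unit, so D = 1.
The clause (B) is unit, so B = 1.
But (~B) is also a unit clause — contradiction.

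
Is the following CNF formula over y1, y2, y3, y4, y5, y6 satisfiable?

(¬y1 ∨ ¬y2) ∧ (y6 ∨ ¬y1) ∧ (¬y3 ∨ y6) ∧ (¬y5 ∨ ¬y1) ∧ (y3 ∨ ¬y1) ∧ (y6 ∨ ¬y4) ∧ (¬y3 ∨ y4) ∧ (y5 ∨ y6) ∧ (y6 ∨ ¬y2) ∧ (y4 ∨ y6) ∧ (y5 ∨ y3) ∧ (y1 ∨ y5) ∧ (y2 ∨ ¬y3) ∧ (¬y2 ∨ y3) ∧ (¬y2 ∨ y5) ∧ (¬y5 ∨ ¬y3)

Satisfiable

Suppose y1 = False.
Unit clause (y5) forces y5 = True.
Unit clause (¬y3) forces y3 = False.
Unit clause (¬y2) forces y2 = False.
Suppose y6 = True.
Every clause is now satisfied; y4 is unconstrained.
A satisfying assignment: y1: False,  y2: False,  y3: False,  y4: True,  y5: True,  y6: True.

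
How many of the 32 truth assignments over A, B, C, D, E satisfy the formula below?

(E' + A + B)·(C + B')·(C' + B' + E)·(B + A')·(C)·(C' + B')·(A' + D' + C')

There are 2^5 = 32 truth assignments over (A, B, C, D, E).
Split on A. With A = 1, the clauses containing A are satisfied and A' drops from the rest; 0 of the 2^4 = 16 assignments to the other variables satisfy what remains.
With A = 0, by the same count on the reduced clause set, 2 assignments work.
(One model: A=F, B=F, C=T, D=F, E=F.)
Total: 0 + 2 = 2.

2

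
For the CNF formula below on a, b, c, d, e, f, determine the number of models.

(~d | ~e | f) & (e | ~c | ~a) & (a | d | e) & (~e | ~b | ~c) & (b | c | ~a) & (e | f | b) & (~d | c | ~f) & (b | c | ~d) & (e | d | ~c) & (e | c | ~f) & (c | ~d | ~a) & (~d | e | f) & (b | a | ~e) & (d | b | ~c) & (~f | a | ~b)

There are 2^6 = 64 truth assignments over (a, b, c, d, e, f).
Split on b. With b = 1, the clauses containing b are satisfied and ~b drops from the rest; 4 of the 2^5 = 32 assignments to the other variables satisfy what remains.
With b = 0, by the same count on the reduced clause set, 2 assignments work.
(One model: a=F, b=F, c=T, d=T, e=F, f=T.)
Total: 4 + 2 = 6.

6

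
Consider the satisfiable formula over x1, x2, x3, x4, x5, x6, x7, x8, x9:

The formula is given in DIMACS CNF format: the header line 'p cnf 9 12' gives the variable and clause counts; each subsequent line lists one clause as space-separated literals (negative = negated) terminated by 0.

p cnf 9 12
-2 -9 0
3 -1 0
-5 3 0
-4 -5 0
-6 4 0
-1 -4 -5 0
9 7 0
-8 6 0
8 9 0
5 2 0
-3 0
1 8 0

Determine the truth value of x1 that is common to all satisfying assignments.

Suppose x1 = True.
From the singleton clause (x3), x3 = True.
But (¬x3) is also a unit clause — contradiction.
So every satisfying assignment has x1 = False.

False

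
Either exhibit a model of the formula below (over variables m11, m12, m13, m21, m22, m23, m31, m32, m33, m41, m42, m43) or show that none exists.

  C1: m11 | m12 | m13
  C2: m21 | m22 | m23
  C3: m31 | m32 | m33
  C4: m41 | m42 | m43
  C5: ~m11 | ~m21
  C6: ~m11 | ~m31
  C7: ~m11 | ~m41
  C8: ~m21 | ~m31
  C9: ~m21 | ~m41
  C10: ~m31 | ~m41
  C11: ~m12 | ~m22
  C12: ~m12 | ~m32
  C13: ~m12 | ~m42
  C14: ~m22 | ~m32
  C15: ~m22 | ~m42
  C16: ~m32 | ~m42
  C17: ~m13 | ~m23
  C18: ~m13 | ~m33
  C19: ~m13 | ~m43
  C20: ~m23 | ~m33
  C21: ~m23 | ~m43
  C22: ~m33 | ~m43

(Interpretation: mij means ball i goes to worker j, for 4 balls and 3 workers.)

Try m11 = 0.
Try m12 = 1.
The clause (~m22) is unit, so m22 = 0.
The clause (~m32) is unit, so m32 = 0.
The clause (~m42) is unit, so m42 = 0.
Try m21 = 1.
The clause (~m31) is unit, so m31 = 0.
The clause (m33) is unit, so m33 = 1.
The clause (~m41) is unit, so m41 = 0.
The clause (m43) is unit, so m43 = 1.
Now (~m43) is unsatisfied and unit — conflict.
That branch fails; take m21 = 0 instead.
The clause (m23) is unit, so m23 = 1.
The clause (~m13) is unit, so m13 = 0.
The clause (~m33) is unit, so m33 = 0.
The clause (m31) is unit, so m31 = 1.
The clause (~m41) is unit, so m41 = 0.
The clause (m43) is unit, so m43 = 1.
Now (~m43) is unsatisfied and unit — conflict.
Either choice for m21 ends in contradiction.
That branch fails; take m12 = 0 instead.
The clause (m13) is unit, so m13 = 1.
The clause (~m23) is unit, so m23 = 0.
The clause (~m33) is unit, so m33 = 0.
The clause (~m43) is unit, so m43 = 0.
Try m21 = 1.
The clause (~m31) is unit, so m31 = 0.
The clause (m32) is unit, so m32 = 1.
The clause (~m41) is unit, so m41 = 0.
The clause (m42) is unit, so m42 = 1.
Now (~m42) is unsatisfied and unit — conflict.
That branch fails; take m21 = 0 instead.
The clause (m22) is unit, so m22 = 1.
The clause (~m32) is unit, so m32 = 0.
The clause (m31) is unit, so m31 = 1.
The clause (~m41) is unit, so m41 = 0.
The clause (m42) is unit, so m42 = 1.
Now (~m42) is unsatisfied and unit — conflict.
Either choice for m21 ends in contradiction.
Either choice for m12 ends in contradiction.
That branch fails; take m11 = 1 instead.
The clause (~m21) is unit, so m21 = 0.
The clause (~m31) is unit, so m31 = 0.
The clause (~m41) is unit, so m41 = 0.
Try m22 = 1.
The clause (~m12) is unit, so m12 = 0.
The clause (~m32) is unit, so m32 = 0.
The clause (m33) is unit, so m33 = 1.
The clause (~m42) is unit, so m42 = 0.
The clause (m43) is unit, so m43 = 1.
Now (~m43) is unsatisfied and unit — conflict.
That branch fails; take m22 = 0 instead.
The clause (m23) is unit, so m23 = 1.
The clause (~m13) is unit, so m13 = 0.
The clause (~m33) is unit, so m33 = 0.
The clause (m32) is unit, so m32 = 1.
The clause (~m12) is unit, so m12 = 0.
The clause (~m42) is unit, so m42 = 0.
The clause (m43) is unit, so m43 = 1.
Now (~m43) is unsatisfied and unit — conflict.
Either choice for m22 ends in contradiction.
Either choice for m11 ends in contradiction.

UNSATISFIABLE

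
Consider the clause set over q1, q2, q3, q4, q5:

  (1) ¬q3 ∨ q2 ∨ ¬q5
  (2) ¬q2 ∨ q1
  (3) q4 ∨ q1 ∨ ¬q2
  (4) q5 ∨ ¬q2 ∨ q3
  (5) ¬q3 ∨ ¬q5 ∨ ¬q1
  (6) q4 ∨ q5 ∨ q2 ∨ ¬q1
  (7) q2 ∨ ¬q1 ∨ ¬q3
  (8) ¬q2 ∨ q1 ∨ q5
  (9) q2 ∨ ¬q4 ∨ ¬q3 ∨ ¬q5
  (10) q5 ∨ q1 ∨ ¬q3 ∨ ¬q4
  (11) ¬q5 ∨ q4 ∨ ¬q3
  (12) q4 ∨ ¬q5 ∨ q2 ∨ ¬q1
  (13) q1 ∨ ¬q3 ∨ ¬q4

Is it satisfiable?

Satisfiable

Case q2 = False:
Case q3 = False:
Case q4 = False:
Case q5 = True:
From the singleton clause (¬q1), q1 = False.
Every clause now holds.
A satisfying assignment: q1 ↦ False, q2 ↦ False, q3 ↦ False, q4 ↦ False, q5 ↦ True.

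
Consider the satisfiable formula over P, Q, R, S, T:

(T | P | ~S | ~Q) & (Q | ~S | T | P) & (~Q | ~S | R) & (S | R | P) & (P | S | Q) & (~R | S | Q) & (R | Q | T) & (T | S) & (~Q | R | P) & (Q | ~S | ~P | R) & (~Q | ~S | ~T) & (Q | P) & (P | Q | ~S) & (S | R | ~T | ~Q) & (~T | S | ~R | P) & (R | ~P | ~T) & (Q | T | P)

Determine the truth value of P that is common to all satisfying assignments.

Suppose P = 0.
The clause (Q) is unit, so Q = 1.
The clause (R) is unit, so R = 1.
Branch on T: set T = 1.
The clause (~S) is unit, so S = 0.
That conflicts with the unit clause (S).
Backtrack on T: now try T = 0.
The clause (~S) is unit, so S = 0.
That conflicts with the unit clause (S).
Either choice for T ends in contradiction.
So every satisfying assignment has P = True.

True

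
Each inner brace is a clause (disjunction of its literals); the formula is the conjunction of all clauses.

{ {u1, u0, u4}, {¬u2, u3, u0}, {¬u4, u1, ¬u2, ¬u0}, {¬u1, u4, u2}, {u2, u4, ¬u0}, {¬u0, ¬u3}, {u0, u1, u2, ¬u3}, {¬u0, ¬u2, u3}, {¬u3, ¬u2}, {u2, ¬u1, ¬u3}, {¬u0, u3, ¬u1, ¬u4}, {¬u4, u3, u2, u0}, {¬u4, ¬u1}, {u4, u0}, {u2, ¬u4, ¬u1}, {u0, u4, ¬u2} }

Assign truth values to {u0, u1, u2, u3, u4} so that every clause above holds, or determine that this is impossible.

u0: True; u1: False; u2: False; u3: False; u4: True

Case u0 = True:
From the singleton clause (¬u3), u3 = False.
From the singleton clause (¬u2), u2 = False.
From the singleton clause (u4), u4 = True.
From the singleton clause (¬u1), u1 = False.
Every clause now holds.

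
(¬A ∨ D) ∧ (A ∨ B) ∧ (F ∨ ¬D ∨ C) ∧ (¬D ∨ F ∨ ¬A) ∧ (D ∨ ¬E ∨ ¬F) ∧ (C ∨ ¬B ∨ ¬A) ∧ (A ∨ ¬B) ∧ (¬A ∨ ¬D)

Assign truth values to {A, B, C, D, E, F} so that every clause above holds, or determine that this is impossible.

Case A = False:
(B) alone gives B = True.
But (¬B) is also a unit clause — contradiction.
That branch fails; take A = True instead.
(D) alone gives D = True.
But (¬D) is also a unit clause — contradiction.
Neither A = True nor A = False works.

UNSATISFIABLE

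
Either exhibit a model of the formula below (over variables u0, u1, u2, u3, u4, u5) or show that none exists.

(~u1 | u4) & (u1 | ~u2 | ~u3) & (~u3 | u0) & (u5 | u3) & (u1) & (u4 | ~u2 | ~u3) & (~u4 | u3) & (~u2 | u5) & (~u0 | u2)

Unit clause (u1) forces u1 = 1.
Unit clause (u4) forces u4 = 1.
Unit clause (u3) forces u3 = 1.
Unit clause (u0) forces u0 = 1.
Unit clause (u2) forces u2 = 1.
Unit clause (u5) forces u5 = 1.
Every clause now holds.

u0 ↦ 1,  u1 ↦ 1,  u2 ↦ 1,  u3 ↦ 1,  u4 ↦ 1,  u5 ↦ 1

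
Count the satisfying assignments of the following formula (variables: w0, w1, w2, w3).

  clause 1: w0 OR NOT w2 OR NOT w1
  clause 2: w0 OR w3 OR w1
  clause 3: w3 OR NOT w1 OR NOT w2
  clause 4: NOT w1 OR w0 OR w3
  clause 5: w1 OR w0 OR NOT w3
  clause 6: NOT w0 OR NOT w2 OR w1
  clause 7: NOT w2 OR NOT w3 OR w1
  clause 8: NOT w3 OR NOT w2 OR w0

There are 2^4 = 16 truth assignments over (w0, w1, w2, w3).
Check each against the 8 clauses (columns in the order w0, w1, w2, w3):
  F F F F  ✗ fails (w0 OR w3 OR w1)
  F F F T  ✗ fails (w1 OR w0 OR NOT w3)
  F F T F  ✗ fails (w0 OR w3 OR w1)
  F F T T  ✗ fails (w1 OR w0 OR NOT w3)
  F T F F  ✗ fails (NOT w1 OR w0 OR w3)
  F T F T  ✓ satisfies all
  F T T F  ✗ fails (w0 OR NOT w2 OR NOT w1)
  F T T T  ✗ fails (w0 OR NOT w2 OR NOT w1)
  T F F F  ✓ satisfies all
  T F F T  ✓ satisfies all
  T F T F  ✗ fails (NOT w0 OR NOT w2 OR w1)
  T F T T  ✗ fails (NOT w0 OR NOT w2 OR w1)
  T T F F  ✓ satisfies all
  T T F T  ✓ satisfies all
  T T T F  ✗ fails (w3 OR NOT w1 OR NOT w2)
  T T T T  ✓ satisfies all
6 of the 16 rows are models.

6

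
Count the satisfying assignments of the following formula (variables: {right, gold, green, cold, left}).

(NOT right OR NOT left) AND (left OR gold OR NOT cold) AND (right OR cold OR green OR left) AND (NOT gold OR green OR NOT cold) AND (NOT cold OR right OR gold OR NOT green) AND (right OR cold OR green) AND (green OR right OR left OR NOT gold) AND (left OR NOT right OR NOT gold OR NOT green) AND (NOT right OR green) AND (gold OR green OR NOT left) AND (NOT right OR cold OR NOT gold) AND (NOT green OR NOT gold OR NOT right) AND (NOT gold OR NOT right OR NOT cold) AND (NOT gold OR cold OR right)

There are 2^5 = 32 truth assignments over (right, gold, green, cold, left).
Split on green. With green = true, the clauses containing green are satisfied and NOT green drops from the rest; 5 of the 2^4 = 16 assignments to the other variables satisfy what remains.
With green = false, by the same count on the reduced clause set, 0 assignments work.
Total: 5 + 0 = 5.

5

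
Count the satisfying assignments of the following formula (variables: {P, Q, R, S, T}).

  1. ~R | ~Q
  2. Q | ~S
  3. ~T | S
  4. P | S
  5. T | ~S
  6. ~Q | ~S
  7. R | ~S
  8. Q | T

There are 2^5 = 32 truth assignments over (P, Q, R, S, T).
Split on T. With T = 1, the clauses containing T are satisfied and ~T drops from the rest; 0 of the 2^4 = 16 assignments to the other variables satisfy what remains.
With T = 0, by the same count on the reduced clause set, 1 assignment works.
Total: 0 + 1 = 1.

1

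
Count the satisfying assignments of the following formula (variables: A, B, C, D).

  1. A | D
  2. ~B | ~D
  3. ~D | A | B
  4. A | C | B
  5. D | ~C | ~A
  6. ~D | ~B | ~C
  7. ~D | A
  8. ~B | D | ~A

3

There are 2^4 = 16 truth assignments over (A, B, C, D).
Split on A. With A = 1, the clauses containing A are satisfied and ~A drops from the rest; 3 of the 2^3 = 8 assignments to the other variables satisfy what remains.
With A = 0, by the same count on the reduced clause set, 0 assignments work.
(One model: A=T, B=F, C=F, D=F.)
Total: 3 + 0 = 3.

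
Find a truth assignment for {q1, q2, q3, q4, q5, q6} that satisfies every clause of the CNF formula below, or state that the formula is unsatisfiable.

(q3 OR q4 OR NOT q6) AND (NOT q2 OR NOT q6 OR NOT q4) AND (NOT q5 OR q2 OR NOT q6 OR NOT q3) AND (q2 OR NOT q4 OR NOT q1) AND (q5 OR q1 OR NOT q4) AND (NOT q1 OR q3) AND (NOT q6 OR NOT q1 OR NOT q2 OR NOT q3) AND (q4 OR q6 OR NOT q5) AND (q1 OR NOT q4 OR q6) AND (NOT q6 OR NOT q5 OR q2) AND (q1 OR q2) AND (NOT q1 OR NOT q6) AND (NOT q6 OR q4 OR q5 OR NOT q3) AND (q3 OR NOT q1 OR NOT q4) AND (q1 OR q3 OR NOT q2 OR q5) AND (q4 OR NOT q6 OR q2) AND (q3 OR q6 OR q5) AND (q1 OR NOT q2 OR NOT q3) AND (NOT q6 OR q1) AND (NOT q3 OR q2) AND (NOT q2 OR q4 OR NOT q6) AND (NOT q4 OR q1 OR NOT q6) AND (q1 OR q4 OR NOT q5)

q1: true, q2: true, q3: true, q4: true, q5: false, q6: false

Case q1 = true:
Unit clause (q3) forces q3 = true.
Unit clause (NOT q6) forces q6 = false.
Unit clause (q2) forces q2 = true.
Case q4 = true:
All clauses hold; q5 can take either value.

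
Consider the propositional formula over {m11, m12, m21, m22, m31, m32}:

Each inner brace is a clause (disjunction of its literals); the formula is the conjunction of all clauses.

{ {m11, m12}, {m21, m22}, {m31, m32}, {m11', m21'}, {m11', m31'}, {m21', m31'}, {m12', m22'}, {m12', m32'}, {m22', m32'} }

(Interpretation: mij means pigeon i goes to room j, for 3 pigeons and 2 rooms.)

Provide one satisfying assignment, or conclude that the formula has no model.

Suppose m11 = 1.
The clause (m21') is unit, so m21 = 0.
The clause (m22) is unit, so m22 = 1.
The clause (m31') is unit, so m31 = 0.
The clause (m32) is unit, so m32 = 1.
Now (m32') is unsatisfied and unit — conflict.
So m11 must be the other value — set m11 = 0.
The clause (m12) is unit, so m12 = 1.
The clause (m22') is unit, so m22 = 0.
The clause (m21) is unit, so m21 = 1.
The clause (m31') is unit, so m31 = 0.
The clause (m32) is unit, so m32 = 1.
Now (m32') is unsatisfied and unit — conflict.
Either choice for m11 ends in contradiction.

UNSATISFIABLE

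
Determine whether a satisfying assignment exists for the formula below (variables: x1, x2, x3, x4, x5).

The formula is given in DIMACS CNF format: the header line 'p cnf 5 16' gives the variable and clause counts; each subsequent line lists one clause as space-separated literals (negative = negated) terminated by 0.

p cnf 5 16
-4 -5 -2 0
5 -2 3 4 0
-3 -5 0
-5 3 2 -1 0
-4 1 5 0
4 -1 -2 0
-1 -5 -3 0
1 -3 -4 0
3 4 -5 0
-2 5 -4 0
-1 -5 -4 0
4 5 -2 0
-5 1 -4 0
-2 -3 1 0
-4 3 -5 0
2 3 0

Branch on x3: set x3 = True.
(¬x5) alone gives x5 = False.
Branch on x4: set x4 = True.
(x1) alone gives x1 = True.
(¬x2) alone gives x2 = False.
Every clause now holds.
A satisfying assignment: x1=True,  x2=False,  x3=True,  x4=True,  x5=False.

Yes, satisfiable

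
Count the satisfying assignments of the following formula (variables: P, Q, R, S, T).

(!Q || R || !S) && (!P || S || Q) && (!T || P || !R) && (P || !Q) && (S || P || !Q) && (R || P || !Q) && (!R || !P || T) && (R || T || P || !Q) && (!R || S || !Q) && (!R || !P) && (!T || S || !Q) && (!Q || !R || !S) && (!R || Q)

There are 2^5 = 32 truth assignments over (P, Q, R, S, T).
Split on S. With S = true, the clauses containing S are satisfied and !S drops from the rest; 4 of the 2^4 = 16 assignments to the other variables satisfy what remains.
With S = false, by the same count on the reduced clause set, 3 assignments work.
(One model: P=F, Q=F, R=F, S=F, T=F.)
Total: 4 + 3 = 7.

7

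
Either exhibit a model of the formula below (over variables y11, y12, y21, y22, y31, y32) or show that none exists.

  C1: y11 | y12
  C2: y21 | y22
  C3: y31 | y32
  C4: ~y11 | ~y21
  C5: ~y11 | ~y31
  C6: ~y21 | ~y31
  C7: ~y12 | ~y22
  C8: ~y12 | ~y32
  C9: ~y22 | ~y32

UNSATISFIABLE

Try y11 = 1.
Unit clause (~y21) forces y21 = 0.
Unit clause (y22) forces y22 = 1.
Unit clause (~y31) forces y31 = 0.
Unit clause (y32) forces y32 = 1.
But (~y32) is also a unit clause — contradiction.
So y11 must be the other value — set y11 = 0.
Unit clause (y12) forces y12 = 1.
Unit clause (~y22) forces y22 = 0.
Unit clause (y21) forces y21 = 1.
Unit clause (~y31) forces y31 = 0.
Unit clause (y32) forces y32 = 1.
But (~y32) is also a unit clause — contradiction.
Either choice for y11 ends in contradiction.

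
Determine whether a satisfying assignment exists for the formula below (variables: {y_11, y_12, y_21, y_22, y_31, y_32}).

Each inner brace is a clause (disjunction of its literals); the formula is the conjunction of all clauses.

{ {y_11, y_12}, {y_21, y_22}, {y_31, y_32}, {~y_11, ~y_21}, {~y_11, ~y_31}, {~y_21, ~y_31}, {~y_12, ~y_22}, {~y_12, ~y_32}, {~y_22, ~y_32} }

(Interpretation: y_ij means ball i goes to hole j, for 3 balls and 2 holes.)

Try y_11 = 1.
The clause (~y_21) is unit, so y_21 = 0.
The clause (y_22) is unit, so y_22 = 1.
The clause (~y_31) is unit, so y_31 = 0.
The clause (y_32) is unit, so y_32 = 1.
That conflicts with the unit clause (~y_32).
Backtrack on y_11: now try y_11 = 0.
The clause (y_12) is unit, so y_12 = 1.
The clause (~y_22) is unit, so y_22 = 0.
The clause (y_21) is unit, so y_21 = 1.
The clause (~y_31) is unit, so y_31 = 0.
The clause (y_32) is unit, so y_32 = 1.
That conflicts with the unit clause (~y_32).
Either choice for y_11 ends in contradiction.
No assignment satisfies every clause.

No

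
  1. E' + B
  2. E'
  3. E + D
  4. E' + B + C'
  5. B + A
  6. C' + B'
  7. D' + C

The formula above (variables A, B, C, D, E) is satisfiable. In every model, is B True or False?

Suppose B = 1.
From the singleton clause (E'), E = 0.
From the singleton clause (D), D = 1.
From the singleton clause (C'), C = 0.
But (C) is also a unit clause — contradiction.
So every satisfying assignment has B = False.

False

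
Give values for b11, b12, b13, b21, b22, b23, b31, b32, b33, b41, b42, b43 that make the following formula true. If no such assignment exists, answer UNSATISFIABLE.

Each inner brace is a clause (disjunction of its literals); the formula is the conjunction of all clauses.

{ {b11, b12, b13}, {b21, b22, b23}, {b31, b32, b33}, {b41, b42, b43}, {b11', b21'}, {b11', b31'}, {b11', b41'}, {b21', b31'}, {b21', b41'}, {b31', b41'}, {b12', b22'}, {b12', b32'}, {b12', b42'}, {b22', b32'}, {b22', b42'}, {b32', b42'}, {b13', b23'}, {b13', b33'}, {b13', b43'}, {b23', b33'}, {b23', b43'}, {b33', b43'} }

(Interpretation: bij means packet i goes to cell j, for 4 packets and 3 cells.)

UNSATISFIABLE

Branch on b11: set b11 = 0.
Branch on b12: set b12 = 1.
(b22') alone gives b22 = 0.
(b32') alone gives b32 = 0.
(b42') alone gives b42 = 0.
Branch on b21: set b21 = 1.
(b31') alone gives b31 = 0.
(b33) alone gives b33 = 1.
(b41') alone gives b41 = 0.
(b43) alone gives b43 = 1.
That conflicts with the unit clause (b43').
Undo b21 and try b21 = 0.
(b23) alone gives b23 = 1.
(b13') alone gives b13 = 0.
(b33') alone gives b33 = 0.
(b31) alone gives b31 = 1.
(b41') alone gives b41 = 0.
(b43) alone gives b43 = 1.
That conflicts with the unit clause (b43').
Neither b21 = 1 nor b21 = 0 works.
Undo b12 and try b12 = 0.
(b13) alone gives b13 = 1.
(b23') alone gives b23 = 0.
(b33') alone gives b33 = 0.
(b43') alone gives b43 = 0.
Branch on b21: set b21 = 1.
(b31') alone gives b31 = 0.
(b32) alone gives b32 = 1.
(b41') alone gives b41 = 0.
(b42) alone gives b42 = 1.
That conflicts with the unit clause (b42').
Undo b21 and try b21 = 0.
(b22) alone gives b22 = 1.
(b32') alone gives b32 = 0.
(b31) alone gives b31 = 1.
(b41') alone gives b41 = 0.
(b42) alone gives b42 = 1.
That conflicts with the unit clause (b42').
Neither b21 = 1 nor b21 = 0 works.
Neither b12 = 1 nor b12 = 0 works.
Undo b11 and try b11 = 1.
(b21') alone gives b21 = 0.
(b31') alone gives b31 = 0.
(b41') alone gives b41 = 0.
Branch on b22: set b22 = 1.
(b12') alone gives b12 = 0.
(b32') alone gives b32 = 0.
(b33) alone gives b33 = 1.
(b42') alone gives b42 = 0.
(b43) alone gives b43 = 1.
That conflicts with the unit clause (b43').
Undo b22 and try b22 = 0.
(b23) alone gives b23 = 1.
(b13') alone gives b13 = 0.
(b33') alone gives b33 = 0.
(b32) alone gives b32 = 1.
(b12') alone gives b12 = 0.
(b42') alone gives b42 = 0.
(b43) alone gives b43 = 1.
That conflicts with the unit clause (b43').
Neither b22 = 1 nor b22 = 0 works.
Neither b11 = 1 nor b11 = 0 works.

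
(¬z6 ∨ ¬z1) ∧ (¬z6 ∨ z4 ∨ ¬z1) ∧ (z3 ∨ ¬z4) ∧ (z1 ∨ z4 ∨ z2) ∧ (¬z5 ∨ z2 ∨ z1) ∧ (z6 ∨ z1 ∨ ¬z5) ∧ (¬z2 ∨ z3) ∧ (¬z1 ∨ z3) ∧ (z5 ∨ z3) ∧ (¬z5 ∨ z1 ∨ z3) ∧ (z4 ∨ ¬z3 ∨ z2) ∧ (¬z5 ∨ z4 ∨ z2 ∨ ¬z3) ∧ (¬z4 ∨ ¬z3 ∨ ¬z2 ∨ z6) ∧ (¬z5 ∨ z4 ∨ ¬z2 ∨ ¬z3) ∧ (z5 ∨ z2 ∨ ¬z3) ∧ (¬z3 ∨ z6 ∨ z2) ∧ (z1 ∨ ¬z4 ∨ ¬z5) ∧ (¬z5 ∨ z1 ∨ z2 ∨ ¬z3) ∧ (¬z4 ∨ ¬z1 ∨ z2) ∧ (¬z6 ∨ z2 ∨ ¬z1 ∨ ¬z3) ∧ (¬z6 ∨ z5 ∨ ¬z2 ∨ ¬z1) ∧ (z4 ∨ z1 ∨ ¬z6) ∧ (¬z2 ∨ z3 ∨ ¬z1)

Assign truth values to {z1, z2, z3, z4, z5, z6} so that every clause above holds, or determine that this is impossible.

z1: False, z2: True, z3: True, z4: True, z5: False, z6: True

Case z6 = True:
Unit clause (¬z1) forces z1 = False.
Unit clause (z4) forces z4 = True.
Unit clause (z3) forces z3 = True.
Unit clause (¬z5) forces z5 = False.
Unit clause (z2) forces z2 = True.
All clauses are satisfied.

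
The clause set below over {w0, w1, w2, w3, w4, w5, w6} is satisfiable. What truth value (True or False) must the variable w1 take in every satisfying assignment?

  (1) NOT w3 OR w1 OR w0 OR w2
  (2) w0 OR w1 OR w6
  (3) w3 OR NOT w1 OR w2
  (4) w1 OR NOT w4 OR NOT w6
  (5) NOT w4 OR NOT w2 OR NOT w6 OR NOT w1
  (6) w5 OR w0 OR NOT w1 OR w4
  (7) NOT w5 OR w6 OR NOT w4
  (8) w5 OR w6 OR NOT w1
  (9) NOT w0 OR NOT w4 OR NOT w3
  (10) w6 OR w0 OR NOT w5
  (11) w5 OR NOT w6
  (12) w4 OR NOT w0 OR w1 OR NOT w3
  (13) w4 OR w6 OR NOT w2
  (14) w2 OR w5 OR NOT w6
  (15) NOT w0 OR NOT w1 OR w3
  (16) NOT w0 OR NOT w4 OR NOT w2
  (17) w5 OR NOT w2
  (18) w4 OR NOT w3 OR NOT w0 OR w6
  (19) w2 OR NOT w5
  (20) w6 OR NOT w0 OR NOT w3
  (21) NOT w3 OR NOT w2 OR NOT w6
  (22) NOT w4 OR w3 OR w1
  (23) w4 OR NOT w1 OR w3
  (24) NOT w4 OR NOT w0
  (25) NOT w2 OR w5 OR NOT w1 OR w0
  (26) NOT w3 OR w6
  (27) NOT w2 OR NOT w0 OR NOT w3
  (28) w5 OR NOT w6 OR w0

Suppose w1 = true.
Case w3 = true:
(w6) alone gives w6 = true.
(w5) alone gives w5 = true.
(w2) alone gives w2 = true.
Now (NOT w2) is unsatisfied and unit — conflict.
Undo w3 and try w3 = false.
(w2) alone gives w2 = true.
(NOT w0) alone gives w0 = false.
(w5) alone gives w5 = true.
(w6) alone gives w6 = true.
(NOT w4) alone gives w4 = false.
Now (w4) is unsatisfied and unit — conflict.
Either choice for w3 ends in contradiction.
So every satisfying assignment has w1 = False.

False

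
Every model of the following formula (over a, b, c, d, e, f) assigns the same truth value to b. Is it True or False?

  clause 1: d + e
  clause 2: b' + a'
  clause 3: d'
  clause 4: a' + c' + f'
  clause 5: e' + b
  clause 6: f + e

True

Suppose b = 0.
The clause (d') is unit, so d = 0.
The clause (e) is unit, so e = 1.
Now (e') is unsatisfied and unit — conflict.
So every satisfying assignment has b = True.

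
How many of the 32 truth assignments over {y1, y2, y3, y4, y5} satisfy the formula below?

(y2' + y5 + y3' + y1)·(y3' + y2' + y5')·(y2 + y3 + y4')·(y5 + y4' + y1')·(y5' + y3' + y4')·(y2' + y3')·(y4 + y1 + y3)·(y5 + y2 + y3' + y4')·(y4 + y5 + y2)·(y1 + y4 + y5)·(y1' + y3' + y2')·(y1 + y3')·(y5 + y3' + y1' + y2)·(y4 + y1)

7

There are 2^5 = 32 truth assignments over (y1, y2, y3, y4, y5).
Split on y1. With y1 = 1, the clauses containing y1 are satisfied and y1' drops from the rest; 5 of the 2^4 = 16 assignments to the other variables satisfy what remains.
With y1 = 0, by the same count on the reduced clause set, 2 assignments work.
(One model: y1=F, y2=T, y3=F, y4=T, y5=F.)
Total: 5 + 2 = 7.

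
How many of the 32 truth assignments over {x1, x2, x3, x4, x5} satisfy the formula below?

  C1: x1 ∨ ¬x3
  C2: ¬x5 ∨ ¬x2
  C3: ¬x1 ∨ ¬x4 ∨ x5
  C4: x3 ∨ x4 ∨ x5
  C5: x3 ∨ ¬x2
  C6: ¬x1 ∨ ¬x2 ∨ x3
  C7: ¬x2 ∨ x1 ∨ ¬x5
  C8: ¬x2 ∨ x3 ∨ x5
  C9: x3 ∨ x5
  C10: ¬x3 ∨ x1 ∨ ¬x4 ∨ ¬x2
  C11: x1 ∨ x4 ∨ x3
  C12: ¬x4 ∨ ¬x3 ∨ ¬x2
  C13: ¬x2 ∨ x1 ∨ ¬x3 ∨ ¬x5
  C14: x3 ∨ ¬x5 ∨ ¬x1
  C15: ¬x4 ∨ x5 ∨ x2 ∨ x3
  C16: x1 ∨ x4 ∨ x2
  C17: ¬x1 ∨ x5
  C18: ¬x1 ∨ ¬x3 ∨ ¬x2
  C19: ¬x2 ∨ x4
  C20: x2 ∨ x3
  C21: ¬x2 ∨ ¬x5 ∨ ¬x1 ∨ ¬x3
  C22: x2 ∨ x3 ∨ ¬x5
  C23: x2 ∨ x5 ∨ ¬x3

2

There are 2^5 = 32 truth assignments over (x1, x2, x3, x4, x5).
Split on x2. With x2 = True, the clauses containing x2 are satisfied and ¬x2 drops from the rest; 0 of the 2^4 = 16 assignments to the other variables satisfy what remains.
With x2 = False, by the same count on the reduced clause set, 2 assignments work.
Total: 0 + 2 = 2.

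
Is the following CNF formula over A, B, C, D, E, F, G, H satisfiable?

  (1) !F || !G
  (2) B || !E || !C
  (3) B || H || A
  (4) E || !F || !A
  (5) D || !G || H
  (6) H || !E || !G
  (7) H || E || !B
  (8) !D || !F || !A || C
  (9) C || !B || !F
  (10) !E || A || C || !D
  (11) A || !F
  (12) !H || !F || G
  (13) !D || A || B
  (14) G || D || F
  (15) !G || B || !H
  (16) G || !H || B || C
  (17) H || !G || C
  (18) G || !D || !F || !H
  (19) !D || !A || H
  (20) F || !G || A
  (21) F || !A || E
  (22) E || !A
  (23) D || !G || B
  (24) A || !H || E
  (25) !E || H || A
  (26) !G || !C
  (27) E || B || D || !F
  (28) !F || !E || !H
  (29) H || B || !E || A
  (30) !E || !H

Branch on F: set F = true.
(!G) alone gives G = false.
(A) alone gives A = true.
(E) alone gives E = true.
(!H) alone gives H = false.
(!D) alone gives D = false.
Branch on B: set B = true.
(C) alone gives C = true.
Every clause now holds.
A satisfying assignment: A=true,  B=true,  C=true,  D=false,  E=true,  F=true,  G=false,  H=false.

Satisfiable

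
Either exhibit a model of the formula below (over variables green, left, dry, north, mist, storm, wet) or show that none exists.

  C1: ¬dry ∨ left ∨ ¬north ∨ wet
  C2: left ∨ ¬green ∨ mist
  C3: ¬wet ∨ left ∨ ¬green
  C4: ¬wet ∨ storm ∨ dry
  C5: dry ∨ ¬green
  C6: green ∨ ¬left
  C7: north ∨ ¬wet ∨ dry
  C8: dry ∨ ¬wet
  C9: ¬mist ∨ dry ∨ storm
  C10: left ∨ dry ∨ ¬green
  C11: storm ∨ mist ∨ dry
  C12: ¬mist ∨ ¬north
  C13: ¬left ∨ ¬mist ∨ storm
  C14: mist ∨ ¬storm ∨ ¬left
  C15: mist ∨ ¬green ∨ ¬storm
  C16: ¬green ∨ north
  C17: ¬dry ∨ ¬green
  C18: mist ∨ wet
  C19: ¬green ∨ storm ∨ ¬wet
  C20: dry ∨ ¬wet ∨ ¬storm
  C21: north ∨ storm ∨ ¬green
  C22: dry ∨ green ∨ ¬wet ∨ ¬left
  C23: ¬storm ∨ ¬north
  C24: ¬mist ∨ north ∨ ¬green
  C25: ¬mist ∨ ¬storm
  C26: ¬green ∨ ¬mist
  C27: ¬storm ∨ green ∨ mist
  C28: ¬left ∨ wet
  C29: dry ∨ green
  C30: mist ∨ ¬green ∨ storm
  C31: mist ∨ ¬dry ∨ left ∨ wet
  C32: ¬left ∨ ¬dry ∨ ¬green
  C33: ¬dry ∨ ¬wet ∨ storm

green ↦ False; left ↦ False; dry ↦ True; north ↦ False; mist ↦ True; storm ↦ False; wet ↦ False

Case dry = True:
Unit clause (¬green) forces green = False.
Unit clause (¬left) forces left = False.
Case north = False:
Case mist = True:
Unit clause (¬storm) forces storm = False.
Unit clause (¬wet) forces wet = False.
Every clause now holds.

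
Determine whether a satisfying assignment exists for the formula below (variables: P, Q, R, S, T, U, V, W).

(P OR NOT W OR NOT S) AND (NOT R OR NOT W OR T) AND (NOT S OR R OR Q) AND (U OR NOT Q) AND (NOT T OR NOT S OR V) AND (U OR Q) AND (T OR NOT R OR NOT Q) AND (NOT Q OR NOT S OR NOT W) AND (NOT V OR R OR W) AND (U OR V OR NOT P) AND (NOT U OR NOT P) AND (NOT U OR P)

Try U = true.
Unit clause (NOT P) forces P = false.
That conflicts with the unit clause (P).
Backtrack on U: now try U = false.
Unit clause (NOT Q) forces Q = false.
That conflicts with the unit clause (Q).
Both values of U lead to a conflict.
No assignment satisfies every clause.

No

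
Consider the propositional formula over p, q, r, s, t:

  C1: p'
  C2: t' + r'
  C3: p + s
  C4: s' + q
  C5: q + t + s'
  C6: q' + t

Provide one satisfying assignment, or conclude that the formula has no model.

Unit clause (p') forces p = 0.
Unit clause (s) forces s = 1.
Unit clause (q) forces q = 1.
Unit clause (t) forces t = 1.
Unit clause (r') forces r = 0.
Every clause now holds.

p ↦ 0,  q ↦ 1,  r ↦ 0,  s ↦ 1,  t ↦ 1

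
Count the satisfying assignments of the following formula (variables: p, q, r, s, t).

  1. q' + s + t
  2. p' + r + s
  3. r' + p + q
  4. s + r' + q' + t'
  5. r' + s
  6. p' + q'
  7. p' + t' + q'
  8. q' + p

8

There are 2^5 = 32 truth assignments over (p, q, r, s, t).
Split on r. With r = 1, the clauses containing r are satisfied and r' drops from the rest; 2 of the 2^4 = 16 assignments to the other variables satisfy what remains.
With r = 0, by the same count on the reduced clause set, 6 assignments work.
(One model: p=F, q=F, r=F, s=F, t=F.)
Total: 2 + 6 = 8.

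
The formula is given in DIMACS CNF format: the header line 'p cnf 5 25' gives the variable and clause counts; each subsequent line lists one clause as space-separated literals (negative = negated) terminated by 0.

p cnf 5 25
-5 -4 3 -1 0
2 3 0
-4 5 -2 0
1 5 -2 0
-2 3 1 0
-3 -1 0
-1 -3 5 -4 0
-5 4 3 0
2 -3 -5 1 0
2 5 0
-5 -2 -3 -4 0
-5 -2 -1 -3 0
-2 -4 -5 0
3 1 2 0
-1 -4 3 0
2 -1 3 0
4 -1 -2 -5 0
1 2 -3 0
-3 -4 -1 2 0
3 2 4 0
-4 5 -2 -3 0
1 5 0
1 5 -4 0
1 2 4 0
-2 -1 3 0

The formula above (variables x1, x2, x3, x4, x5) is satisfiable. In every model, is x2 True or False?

Suppose x2 = False.
The clause (x3) is unit, so x3 = True.
The clause (¬x1) is unit, so x1 = False.
That conflicts with the unit clause (x1).
So every satisfying assignment has x2 = True.

True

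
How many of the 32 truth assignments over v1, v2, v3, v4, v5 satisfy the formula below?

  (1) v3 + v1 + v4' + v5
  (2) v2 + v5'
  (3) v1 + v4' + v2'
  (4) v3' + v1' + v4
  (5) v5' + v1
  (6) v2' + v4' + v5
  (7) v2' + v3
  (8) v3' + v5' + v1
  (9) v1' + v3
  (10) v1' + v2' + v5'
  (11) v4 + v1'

5

There are 2^5 = 32 truth assignments over (v1, v2, v3, v4, v5).
Split on v1. With v1 = 1, the clauses containing v1 are satisfied and v1' drops from the rest; 1 of the 2^4 = 16 assignments to the other variables satisfy what remains.
With v1 = 0, by the same count on the reduced clause set, 4 assignments work.
Total: 1 + 4 = 5.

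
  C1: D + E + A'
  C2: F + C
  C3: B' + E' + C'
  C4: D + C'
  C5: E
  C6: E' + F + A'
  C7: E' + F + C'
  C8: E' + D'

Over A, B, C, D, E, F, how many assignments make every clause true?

There are 2^6 = 64 truth assignments over (A, B, C, D, E, F).
Split on E. With E = 1, the clauses containing E are satisfied and E' drops from the rest; 4 of the 2^5 = 32 assignments to the other variables satisfy what remains.
With E = 0, by the same count on the reduced clause set, 0 assignments work.
(One model: A=F, B=F, C=F, D=F, E=T, F=T.)
Total: 4 + 0 = 4.

4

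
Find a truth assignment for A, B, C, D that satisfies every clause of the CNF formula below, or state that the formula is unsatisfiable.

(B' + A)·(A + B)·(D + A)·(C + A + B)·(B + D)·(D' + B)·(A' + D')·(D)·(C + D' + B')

From the singleton clause (D), D = 1.
From the singleton clause (B), B = 1.
From the singleton clause (A), A = 1.
Now (A') is unsatisfied and unit — conflict.

UNSATISFIABLE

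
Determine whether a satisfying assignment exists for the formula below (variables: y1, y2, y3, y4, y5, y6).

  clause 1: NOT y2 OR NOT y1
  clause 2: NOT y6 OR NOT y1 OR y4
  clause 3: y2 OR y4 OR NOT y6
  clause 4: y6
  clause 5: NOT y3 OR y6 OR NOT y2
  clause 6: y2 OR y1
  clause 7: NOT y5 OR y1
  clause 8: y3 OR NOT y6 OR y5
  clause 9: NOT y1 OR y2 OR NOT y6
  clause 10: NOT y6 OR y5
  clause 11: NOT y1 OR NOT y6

No

(y6) alone gives y6 = true.
(y5) alone gives y5 = true.
(y1) alone gives y1 = true.
That conflicts with the unit clause (NOT y1).
No assignment satisfies every clause.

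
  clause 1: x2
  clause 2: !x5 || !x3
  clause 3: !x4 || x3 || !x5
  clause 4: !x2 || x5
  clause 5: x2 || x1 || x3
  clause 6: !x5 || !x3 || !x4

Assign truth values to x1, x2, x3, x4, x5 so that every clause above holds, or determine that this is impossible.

x1 ↦ false,  x2 ↦ true,  x3 ↦ false,  x4 ↦ false,  x5 ↦ true

From the singleton clause (x2), x2 = true.
From the singleton clause (x5), x5 = true.
From the singleton clause (!x3), x3 = false.
From the singleton clause (!x4), x4 = false.
All clauses hold; x1 can take either value.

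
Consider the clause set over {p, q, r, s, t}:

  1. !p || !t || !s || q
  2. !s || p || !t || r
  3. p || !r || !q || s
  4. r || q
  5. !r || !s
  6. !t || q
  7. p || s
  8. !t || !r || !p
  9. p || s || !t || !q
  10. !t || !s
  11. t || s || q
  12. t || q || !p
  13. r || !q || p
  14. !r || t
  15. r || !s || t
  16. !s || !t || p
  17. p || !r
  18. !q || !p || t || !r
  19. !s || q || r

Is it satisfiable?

Yes, satisfiable

Suppose r = false.
The clause (q) is unit, so q = true.
The clause (p) is unit, so p = true.
Suppose t = false.
The clause (!s) is unit, so s = false.
This assignment satisfies each clause.
A satisfying assignment: p ↦ true,  q ↦ true,  r ↦ false,  s ↦ false,  t ↦ false.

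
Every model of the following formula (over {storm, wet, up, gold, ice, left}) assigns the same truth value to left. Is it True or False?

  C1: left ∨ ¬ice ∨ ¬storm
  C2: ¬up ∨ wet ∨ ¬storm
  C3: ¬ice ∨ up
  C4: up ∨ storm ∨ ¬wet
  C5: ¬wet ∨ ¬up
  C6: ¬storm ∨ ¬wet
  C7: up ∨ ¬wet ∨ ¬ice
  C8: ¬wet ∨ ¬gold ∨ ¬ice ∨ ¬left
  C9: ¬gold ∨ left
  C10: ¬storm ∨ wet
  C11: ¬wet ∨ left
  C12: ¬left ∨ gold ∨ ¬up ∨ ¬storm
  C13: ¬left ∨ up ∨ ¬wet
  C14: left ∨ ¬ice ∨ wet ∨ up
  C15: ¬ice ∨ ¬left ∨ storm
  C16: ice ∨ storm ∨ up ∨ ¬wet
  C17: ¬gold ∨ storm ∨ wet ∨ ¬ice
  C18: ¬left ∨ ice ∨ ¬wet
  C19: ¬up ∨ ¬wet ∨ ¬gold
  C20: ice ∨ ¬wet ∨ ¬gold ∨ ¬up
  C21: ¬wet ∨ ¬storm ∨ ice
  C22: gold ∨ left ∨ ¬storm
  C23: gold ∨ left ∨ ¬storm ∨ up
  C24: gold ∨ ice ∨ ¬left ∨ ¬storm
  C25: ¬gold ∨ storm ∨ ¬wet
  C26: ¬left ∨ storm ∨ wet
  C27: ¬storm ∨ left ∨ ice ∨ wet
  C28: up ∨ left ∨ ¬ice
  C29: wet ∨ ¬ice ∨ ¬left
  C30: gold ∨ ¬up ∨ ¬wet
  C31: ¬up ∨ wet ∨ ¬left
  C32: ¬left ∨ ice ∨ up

Suppose left = True.
Branch on ice: set ice = False.
Unit clause (¬wet) forces wet = False.
Unit clause (¬storm) forces storm = False.
That conflicts with the unit clause (storm).
Backtrack on ice: now try ice = True.
Unit clause (up) forces up = True.
Unit clause (¬wet) forces wet = False.
That conflicts with the unit clause (wet).
Either choice for ice ends in contradiction.
So every satisfying assignment has left = False.

False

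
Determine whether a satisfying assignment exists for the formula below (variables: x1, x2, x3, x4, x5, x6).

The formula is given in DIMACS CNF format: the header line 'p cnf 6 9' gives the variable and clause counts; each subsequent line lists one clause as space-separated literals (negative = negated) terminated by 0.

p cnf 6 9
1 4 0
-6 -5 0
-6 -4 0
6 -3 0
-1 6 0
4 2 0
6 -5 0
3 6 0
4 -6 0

Suppose x1 = True.
From the singleton clause (x6), x6 = True.
From the singleton clause (¬x5), x5 = False.
From the singleton clause (¬x4), x4 = False.
But (x4) is also a unit clause — contradiction.
So x1 must be the other value — set x1 = False.
From the singleton clause (x4), x4 = True.
From the singleton clause (¬x6), x6 = False.
From the singleton clause (¬x3), x3 = False.
But (x3) is also a unit clause — contradiction.
Either choice for x1 ends in contradiction.
No assignment satisfies every clause.

No, unsatisfiable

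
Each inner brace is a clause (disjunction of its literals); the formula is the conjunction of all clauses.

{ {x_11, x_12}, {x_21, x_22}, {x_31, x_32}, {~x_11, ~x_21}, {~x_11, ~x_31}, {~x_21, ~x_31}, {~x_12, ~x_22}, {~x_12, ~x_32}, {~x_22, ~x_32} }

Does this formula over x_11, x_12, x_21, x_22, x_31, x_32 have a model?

Branch on x_11: set x_11 = 1.
From the singleton clause (~x_21), x_21 = 0.
From the singleton clause (x_22), x_22 = 1.
From the singleton clause (~x_31), x_31 = 0.
From the singleton clause (x_32), x_32 = 1.
Now (~x_32) is unsatisfied and unit — conflict.
Backtrack on x_11: now try x_11 = 0.
From the singleton clause (x_12), x_12 = 1.
From the singleton clause (~x_22), x_22 = 0.
From the singleton clause (x_21), x_21 = 1.
From the singleton clause (~x_31), x_31 = 0.
From the singleton clause (x_32), x_32 = 1.
Now (~x_32) is unsatisfied and unit — conflict.
Either choice for x_11 ends in contradiction.
No assignment satisfies every clause.

Unsatisfiable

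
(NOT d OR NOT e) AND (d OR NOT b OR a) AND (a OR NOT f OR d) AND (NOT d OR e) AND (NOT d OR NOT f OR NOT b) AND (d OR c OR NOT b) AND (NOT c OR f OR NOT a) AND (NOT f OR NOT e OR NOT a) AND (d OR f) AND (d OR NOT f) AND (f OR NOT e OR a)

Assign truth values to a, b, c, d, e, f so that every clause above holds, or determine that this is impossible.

UNSATISFIABLE

Suppose d = false.
From the singleton clause (f), f = true.
But (NOT f) is also a unit clause — contradiction.
So d must be the other value — set d = true.
From the singleton clause (NOT e), e = false.
But (e) is also a unit clause — contradiction.
Both values of d lead to a conflict.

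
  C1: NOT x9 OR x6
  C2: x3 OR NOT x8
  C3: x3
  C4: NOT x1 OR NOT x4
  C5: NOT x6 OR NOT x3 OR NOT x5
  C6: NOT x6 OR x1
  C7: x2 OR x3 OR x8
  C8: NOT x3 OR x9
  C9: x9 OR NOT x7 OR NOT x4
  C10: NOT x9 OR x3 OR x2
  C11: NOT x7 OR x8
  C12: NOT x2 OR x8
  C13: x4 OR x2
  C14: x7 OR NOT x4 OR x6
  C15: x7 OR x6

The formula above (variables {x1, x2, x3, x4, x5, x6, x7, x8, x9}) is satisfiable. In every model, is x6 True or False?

True

Suppose x6 = false.
The clause (NOT x9) is unit, so x9 = false.
The clause (x3) is unit, so x3 = true.
That conflicts with the unit clause (NOT x3).
So every satisfying assignment has x6 = True.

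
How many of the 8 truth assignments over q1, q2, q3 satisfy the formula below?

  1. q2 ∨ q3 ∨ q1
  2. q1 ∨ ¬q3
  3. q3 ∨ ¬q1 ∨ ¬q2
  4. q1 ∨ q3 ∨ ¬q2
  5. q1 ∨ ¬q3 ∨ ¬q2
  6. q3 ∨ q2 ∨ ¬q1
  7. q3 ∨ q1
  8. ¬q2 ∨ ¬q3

1

There are 2^3 = 8 truth assignments over (q1, q2, q3).
Check each against the 8 clauses (columns in the order q1, q2, q3):
  F F F  ✗ fails (q2 ∨ q3 ∨ q1)
  F F T  ✗ fails (q1 ∨ ¬q3)
  F T F  ✗ fails (q1 ∨ q3 ∨ ¬q2)
  F T T  ✗ fails (q1 ∨ ¬q3)
  T F F  ✗ fails (q3 ∨ q2 ∨ ¬q1)
  T F T  ✓ satisfies all
  T T F  ✗ fails (q3 ∨ ¬q1 ∨ ¬q2)
  T T T  ✗ fails (¬q2 ∨ ¬q3)
1 of the 8 rows is a model.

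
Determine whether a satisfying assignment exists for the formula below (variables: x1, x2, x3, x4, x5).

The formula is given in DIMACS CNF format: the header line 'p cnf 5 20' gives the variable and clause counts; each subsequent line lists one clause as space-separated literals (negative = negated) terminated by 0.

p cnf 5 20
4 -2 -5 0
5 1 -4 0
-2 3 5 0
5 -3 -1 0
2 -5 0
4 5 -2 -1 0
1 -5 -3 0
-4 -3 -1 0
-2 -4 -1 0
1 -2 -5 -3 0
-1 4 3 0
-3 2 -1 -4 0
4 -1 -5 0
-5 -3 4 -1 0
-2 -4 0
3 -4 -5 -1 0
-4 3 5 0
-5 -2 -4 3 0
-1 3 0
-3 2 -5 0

Suppose x2 = True.
From the singleton clause (¬x4), x4 = False.
From the singleton clause (¬x5), x5 = False.
From the singleton clause (x3), x3 = True.
From the singleton clause (¬x1), x1 = False.
This assignment satisfies each clause.
A satisfying assignment: x1 ↦ False; x2 ↦ True; x3 ↦ True; x4 ↦ False; x5 ↦ False.

Satisfiable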